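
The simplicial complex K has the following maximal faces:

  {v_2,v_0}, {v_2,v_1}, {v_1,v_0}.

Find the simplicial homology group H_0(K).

H_0 ≅ Z.

Take the total order v_0 < v_1 < v_2 on the vertex set. Then K (dimension 1) consists of the simplices:

  0-simplices (3): [v_0], [v_1], [v_2]
  1-simplices (3): [v_0,v_1], [v_0,v_2], [v_1,v_2]

Hence C_0 ≅ Z^3, C_1 ≅ Z^3.

∂_1: C_1 → C_0 sends each edge [p,q] (with p < q) to q − p. For instance
  ∂[v_0,v_1] = [v_1] − [v_0].
As a 3×3 matrix over Z this has rank 2, with invariant factors (1,1).

Computing H_k = (kernel of ∂_k) / (image of ∂_{k+1}):

  H_0: rank C_0 − rank ∂_1 = 3 − 2 = 1, and the invariant factors of ∂_1 are all 1, so H_0 = Z.

(K is a triangulation of the circle S^1.)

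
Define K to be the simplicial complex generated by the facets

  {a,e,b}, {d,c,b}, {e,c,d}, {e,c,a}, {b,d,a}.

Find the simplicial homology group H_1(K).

H_1 = Z.

Fix the vertex order a < b < c < d < e and write every simplex with vertices in increasing order. Then dim K = 2 and the simplices of K are:

  0-simplices (5): a, b, c, d, e
  1-simplices (10): ab, ac, ad, ae, bc, bd, be, cd, ce, de
  2-simplices (5): abd, abe, ace, bcd, cde

giving chain groups C_0 ≅ Z^5, C_1 ≅ Z^10, C_2 ≅ Z^5.

The boundary map ∂_1: C_1 → C_0 sends each edge [p,q] (with p < q) to q − p.
The resulting 5×10 matrix has rank 4, and its Smith normal form has invariant factors (1,1,1,1).

Boundary ∂_2: C_2 → C_1 sends each 2-simplex [p,q,r] to [q,r] − [p,r] + [p,q]. For instance
  ∂bcd = cd − bd + bc,
  ∂abd = bd − ad + ab.
The 10×5 boundary matrix has rank 5 and Smith normal form diag(1,1,1,1,1).

Now H_k = ker ∂_k / im ∂_{k+1}, so:

  H_1: rank ker ∂_1 − rank ∂_2 = (10 − 4) − 5 = 1, and the invariant factors of ∂_2 are all 1, so H_1 = Z.

(K is a triangulation of the Möbius band.)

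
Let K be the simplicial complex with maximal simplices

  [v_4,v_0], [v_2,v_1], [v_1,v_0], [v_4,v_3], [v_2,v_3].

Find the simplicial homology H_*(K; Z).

H_0 = Z,  H_1 = Z.

We work with the vertex ordering v_0 < v_1 < v_2 < v_3 < v_4. The simplices of K, each written with vertices in increasing order, are:

  0-simplices (5): [v_0], [v_1], [v_2], [v_3], [v_4]
  1-simplices (5): [v_0,v_1], [v_0,v_4], [v_1,v_2], [v_2,v_3], [v_3,v_4]

giving chain groups C_0 ≅ Z^5, C_1 ≅ Z^5.

The boundary map ∂_1: C_1 → C_0 maps an edge to its endpoints' difference, ∂[p,q] = q − p. For instance
  ∂[v_1,v_2] = [v_2] − [v_1].
The resulting 5×5 matrix has rank 4, and its Smith normal form has invariant factors (1,1,1,1).

From H_k ≅ ker(∂_k) / im(∂_{k+1}) we obtain:

  H_0: rank C_0 − rank ∂_1 = 5 − 4 = 1, and the invariant factors of ∂_1 are all 1, so H_0 ≅ Z.
  H_1: rank ker ∂_1 − rank ∂_2 = (5 − 4) − 0 = 1, and there is no ∂_2, so H_1 ≅ Z.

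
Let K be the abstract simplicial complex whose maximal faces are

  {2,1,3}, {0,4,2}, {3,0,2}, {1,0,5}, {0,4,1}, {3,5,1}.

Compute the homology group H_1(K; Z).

H_1 ≅ Z.

We work with the vertex ordering 0 < 1 < 2 < 3 < 4 < 5. The simplices of K, each written with vertices in increasing order, are:

  0-simplices (6): [0], [1], [2], [3], [4], [5]
  1-simplices (12): [0,1], [0,2], [0,3], [0,4], [0,5], [1,2], [1,3], [1,4], [1,5], [2,3], [2,4], [3,5]
  2-simplices (6): [0,1,4], [0,1,5], [0,2,3], [0,2,4], [1,2,3], [1,3,5]

giving chain groups C_0 ≅ Z^6, C_1 ≅ Z^12, C_2 ≅ Z^6.

The boundary map ∂_1: C_1 → C_0 sends each edge [p,q] (with p < q) to q − p.
This gives a 6×12 integer matrix of rank 5; reducing to Smith normal form yields diagonal entries (1,1,1,1,1).

∂_2: C_2 → C_1 maps a triangle to the signed sum of its edges. For instance
  ∂[0,2,4] = [2,4] − [0,4] + [0,2],
  ∂[1,3,5] = [3,5] − [1,5] + [1,3].
This gives a 12×6 integer matrix of rank 6; reducing to Smith normal form yields diagonal entries (1,1,1,1,1,1).

Now H_k = ker ∂_k / im ∂_{k+1}, so:

  H_1: rank ker ∂_1 − rank ∂_2 = (12 − 5) − 6 = 1, and the invariant factors of ∂_2 are all 1, so H_1 = Z.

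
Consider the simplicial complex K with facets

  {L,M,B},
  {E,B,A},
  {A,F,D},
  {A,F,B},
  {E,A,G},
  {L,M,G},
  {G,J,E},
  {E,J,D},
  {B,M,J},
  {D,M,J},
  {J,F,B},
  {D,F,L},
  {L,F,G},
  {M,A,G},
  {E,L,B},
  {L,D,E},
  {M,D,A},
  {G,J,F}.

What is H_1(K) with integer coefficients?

Fix the vertex order A < B < D < E < F < G < J < L < M and write every simplex with vertices in increasing order. Then dim K = 2 and the simplices of K are:

  0-simplices (9): A, B, D, E, F, G, J, L, M
  1-simplices (27): AB, AD, AE, AF, AG, AM, BE, BF, BJ, BL, BM, DE, DF, DJ, DL, DM, EG, EJ, EL, FG, FJ, FL, GJ, GL, GM, JM, LM
  2-simplices (18): ABE, ABF, ADF, ADM, AEG, AGM, BEL, BFJ, BJM, BLM, DEJ, DEL, DFL, DJM, EGJ, FGJ, FGL, GLM

Hence C_0 ≅ Z^9, C_1 ≅ Z^27, C_2 ≅ Z^18.

Boundary ∂_1: C_1 → C_0 is given by ∂[p,q] = [q] − [p]. For instance
  ∂BL = L − B.
The resulting 9×27 matrix has rank 8, and its Smith normal form has invariant factors (1,1,1,1,1,1,1,1).

∂_2: C_2 → C_1 acts by ∂[p,q,r] = [q,r] − [p,r] + [p,q]. For instance
  ∂EGJ = GJ − EJ + EG,
  ∂BFJ = FJ − BJ + BF.
The 27×18 boundary matrix has rank 17 and Smith normal form diag(1,1,1,1,1,1,1,1,1,1,1,1,1,1,1,1,1).

Now H_k = ker ∂_k / im ∂_{k+1}, so:

  H_1: rank ker ∂_1 − rank ∂_2 = (27 − 8) − 17 = 2, and the invariant factors of ∂_2 are all 1, so H_1 ≅ Z^2.

H_1 ≅ Z^2.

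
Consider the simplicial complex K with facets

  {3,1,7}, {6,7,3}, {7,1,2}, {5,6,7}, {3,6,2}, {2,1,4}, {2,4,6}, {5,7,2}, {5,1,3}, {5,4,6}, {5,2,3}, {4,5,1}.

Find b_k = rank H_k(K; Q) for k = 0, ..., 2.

Order the vertices as 1 < 2 < 3 < 4 < 5 < 6 < 7. Listing each simplex with vertices in this order, K has dimension 2 with simplices:

  0-simplices (7): [1], [2], [3], [4], [5], [6], [7]
  1-simplices (18): [1,2], [1,3], [1,4], [1,5], [1,7], [2,3], [2,4], [2,5], [2,6], [2,7], [3,5], [3,6], [3,7], [4,5], [4,6], [5,6], [5,7], [6,7]
  2-simplices (12): [1,2,4], [1,2,7], [1,3,5], [1,3,7], [1,4,5], [2,3,5], [2,3,6], [2,4,6], [2,5,7], [3,6,7], [4,5,6], [5,6,7]

Hence C_0 ≅ Z^7, C_1 ≅ Z^18, C_2 ≅ Z^12.

Boundary ∂_1: C_1 → C_0 maps an edge to its endpoints' difference, ∂[p,q] = q − p. For instance
  ∂[2,6] = [6] − [2].
The 7×18 boundary matrix has rank 6 and Smith normal form diag(1,1,1,1,1,1).

∂_2: C_2 → C_1 acts by ∂[p,q,r] = [q,r] − [p,r] + [p,q]. For instance
  ∂[2,5,7] = [5,7] − [2,7] + [2,5],
  ∂[2,3,5] = [3,5] − [2,5] + [2,3].
The 18×12 boundary matrix has rank 12 and Smith normal form diag(1,1,1,1,1,1,1,1,1,1,1,2).

Now H_k = ker ∂_k / im ∂_{k+1}, so:

  H_0: rank C_0 − rank ∂_1 = 7 − 6 = 1, and the invariant factors of ∂_1 are all 1, so H_0 = Z.
  H_1: rank ker ∂_1 − rank ∂_2 = (18 − 6) − 12 = 0, and ∂_2 has invariant factor 2 > 1, so H_1 = Z/2.
  H_2: rank ker ∂_2 − rank ∂_3 = (12 − 12) − 0 = 0, and there is no ∂_3, so H_2 = 0.

Hence the Betti numbers are b_0 = 1, b_1 = 0, b_2 = 0.

b_0 = 1, b_1 = 0, b_2 = 0.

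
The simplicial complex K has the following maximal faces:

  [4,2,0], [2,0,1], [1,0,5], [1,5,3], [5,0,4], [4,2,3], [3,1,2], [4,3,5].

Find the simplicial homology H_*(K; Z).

H_0 = Z,  H_1 = 0,  H_2 = Z.

We work with the vertex ordering 0 < 1 < 2 < 3 < 4 < 5. The simplices of K, each written with vertices in increasing order, are:

  0-simplices (6): [0], [1], [2], [3], [4], [5]
  1-simplices (12): [0,1], [0,2], [0,4], [0,5], [1,2], [1,3], [1,5], [2,3], [2,4], [3,4], [3,5], [4,5]
  2-simplices (8): [0,1,2], [0,1,5], [0,2,4], [0,4,5], [1,2,3], [1,3,5], [2,3,4], [3,4,5]

giving chain groups C_0 ≅ Z^6, C_1 ≅ Z^12, C_2 ≅ Z^8.

The boundary map ∂_1: C_1 → C_0 maps an edge to its endpoints' difference, ∂[p,q] = q − p. For instance
  ∂[1,5] = [5] − [1].
As a 6×12 matrix over Z this has rank 5, with invariant factors (1,1,1,1,1).

The boundary map ∂_2: C_2 → C_1 acts by ∂[p,q,r] = [q,r] − [p,r] + [p,q]. For instance
  ∂[1,3,5] = [3,5] − [1,5] + [1,3],
  ∂[0,2,4] = [2,4] − [0,4] + [0,2].
This gives a 12×8 integer matrix of rank 7; reducing to Smith normal form yields diagonal entries (1,1,1,1,1,1,1).

Computing H_k = (kernel of ∂_k) / (image of ∂_{k+1}):

  H_0: rank C_0 − rank ∂_1 = 6 − 5 = 1, and the invariant factors of ∂_1 are all 1, so H_0 ≅ Z.
  H_1: rank ker ∂_1 − rank ∂_2 = (12 − 5) − 7 = 0, and the invariant factors of ∂_2 are all 1, so H_1 ≅ 0.
  H_2: rank ker ∂_2 − rank ∂_3 = (8 − 7) − 0 = 1, and there is no ∂_3, so H_2 ≅ Z.

As a check, the Euler characteristic is 6 − 12 + 8 = 2, which agrees with 1 − 0 + 1 = 2.
(K is a triangulation of the 2-sphere S^2.)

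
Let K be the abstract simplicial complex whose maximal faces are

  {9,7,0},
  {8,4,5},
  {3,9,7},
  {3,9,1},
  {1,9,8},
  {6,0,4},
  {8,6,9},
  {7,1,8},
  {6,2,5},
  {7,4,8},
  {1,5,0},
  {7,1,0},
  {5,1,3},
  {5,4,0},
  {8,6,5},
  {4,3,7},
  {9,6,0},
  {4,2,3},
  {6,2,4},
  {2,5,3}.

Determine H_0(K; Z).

Fix the vertex order 0 < 1 < 2 < 3 < 4 < 5 < 6 < 7 < 8 < 9 and write every simplex with vertices in increasing order. Then dim K = 2 and the simplices of K are:

  0-simplices (10): [0], [1], [2], [3], [4], [5], [6], [7], [8], [9]
  1-simplices (30): (30 of them)
  2-simplices (20): (20 of them)

giving chain groups C_0 ≅ Z^10, C_1 ≅ Z^30, C_2 ≅ Z^20.

Boundary ∂_1: C_1 → C_0 sends each edge [p,q] (with p < q) to q − p. For instance
  ∂[0,1] = [1] − [0].
The 10×30 boundary matrix has rank 9 and Smith normal form diag(1,1,1,1,1,1,1,1,1).

∂_2: C_2 → C_1 sends each 2-simplex [p,q,r] to [q,r] − [p,r] + [p,q]. For instance
  ∂[0,1,7] = [1,7] − [0,7] + [0,1],
  ∂[2,4,6] = [4,6] − [2,6] + [2,4].
As a 30×20 matrix over Z this has rank 20, with invariant factors (1,1,1,1,1,1,1,1,1,1,1,1,1,1,1,1,1,1,1,2).

Reading off H_k = ker ∂_k / im ∂_{k+1}:

  H_0: rank C_0 − rank ∂_1 = 10 − 9 = 1, and the invariant factors of ∂_1 are all 1, so H_0 ≅ Z.

H_0 ≅ Z.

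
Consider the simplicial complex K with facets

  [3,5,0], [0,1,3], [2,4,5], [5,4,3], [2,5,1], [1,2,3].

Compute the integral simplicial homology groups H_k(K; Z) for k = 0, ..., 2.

Order the vertices as 0 < 1 < 2 < 3 < 4 < 5. Listing each simplex with vertices in this order, K has dimension 2 with simplices:

  0-simplices (6): [0], [1], [2], [3], [4], [5]
  1-simplices (12): [0,1], [0,3], [0,5], [1,2], [1,3], [1,5], [2,3], [2,4], [2,5], [3,4], [3,5], [4,5]
  2-simplices (6): [0,1,3], [0,3,5], [1,2,3], [1,2,5], [2,4,5], [3,4,5]

Hence C_0 ≅ Z^6, C_1 ≅ Z^12, C_2 ≅ Z^6.

∂_1: C_1 → C_0 is given by ∂[p,q] = [q] − [p].
The 6×12 boundary matrix has rank 5 and Smith normal form diag(1,1,1,1,1).

The boundary map ∂_2: C_2 → C_1 sends each 2-simplex [p,q,r] to [q,r] − [p,r] + [p,q]. For instance
  ∂[3,4,5] = [4,5] − [3,5] + [3,4],
  ∂[1,2,3] = [2,3] − [1,3] + [1,2].
As a 12×6 matrix over Z this has rank 6, with invariant factors (1,1,1,1,1,1).

Reading off H_k = ker ∂_k / im ∂_{k+1}:

  H_0: rank C_0 − rank ∂_1 = 6 − 5 = 1, and the invariant factors of ∂_1 are all 1, so H_0 = Z.
  H_1: rank ker ∂_1 − rank ∂_2 = (12 − 5) − 6 = 1, and the invariant factors of ∂_2 are all 1, so H_1 = Z.
  H_2: rank ker ∂_2 − rank ∂_3 = (6 − 6) − 0 = 0, and there is no ∂_3, so H_2 = 0.

(K is a triangulation of the cylinder S^1 x I.)

H_0 ≅ Z,  H_1 ≅ Z,  H_2 = 0.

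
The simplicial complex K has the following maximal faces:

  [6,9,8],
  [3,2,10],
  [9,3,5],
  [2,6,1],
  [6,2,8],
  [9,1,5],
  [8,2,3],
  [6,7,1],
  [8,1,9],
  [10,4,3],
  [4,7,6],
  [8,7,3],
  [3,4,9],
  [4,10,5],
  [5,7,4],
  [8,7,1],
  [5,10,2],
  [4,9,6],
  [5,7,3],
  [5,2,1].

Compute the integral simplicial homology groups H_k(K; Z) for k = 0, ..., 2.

H_0 = Z,  H_1 = Z ⊕ Z_2,  H_2 = 0.

Take the total order 1 < 2 < 3 < 4 < 5 < 6 < 7 < 8 < 9 < 10 on the vertex set. Then K (dimension 2) consists of the simplices:

  0-simplices (10): [1], [2], [3], [4], [5], [6], [7], [8], [9], [10]
  1-simplices (30): (30 of them)
  2-simplices (20): (20 of them)

giving chain groups C_0 ≅ Z^10, C_1 ≅ Z^30, C_2 ≅ Z^20.

∂_1: C_1 → C_0 sends each edge [p,q] (with p < q) to q − p. For instance
  ∂[4,7] = [7] − [4].
The 10×30 boundary matrix has rank 9 and Smith normal form diag(1,1,1,1,1,1,1,1,1).

The boundary map ∂_2: C_2 → C_1 sends each 2-simplex [p,q,r] to [q,r] − [p,r] + [p,q]. For instance
  ∂[2,3,8] = [3,8] − [2,8] + [2,3],
  ∂[1,2,6] = [2,6] − [1,6] + [1,2].
This gives a 30×20 integer matrix of rank 20; reducing to Smith normal form yields diagonal entries (1,1,1,1,1,1,1,1,1,1,1,1,1,1,1,1,1,1,1,2).

From H_k ≅ ker(∂_k) / im(∂_{k+1}) we obtain:

  H_0: rank C_0 − rank ∂_1 = 10 − 9 = 1, and the invariant factors of ∂_1 are all 1, so H_0 ≅ Z.
  H_1: rank ker ∂_1 − rank ∂_2 = (30 − 9) − 20 = 1, and ∂_2 has invariant factor 2 > 1, so H_1 ≅ Z ⊕ Z_2.
  H_2: rank ker ∂_2 − rank ∂_3 = (20 − 20) − 0 = 0, and there is no ∂_3, so H_2 ≅ 0.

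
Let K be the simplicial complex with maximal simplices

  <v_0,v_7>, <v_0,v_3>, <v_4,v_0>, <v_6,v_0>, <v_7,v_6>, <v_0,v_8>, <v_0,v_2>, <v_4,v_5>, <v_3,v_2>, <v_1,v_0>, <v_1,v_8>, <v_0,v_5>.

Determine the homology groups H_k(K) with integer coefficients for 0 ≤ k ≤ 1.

Order the vertices as v_0 < v_1 < v_2 < v_3 < v_4 < v_5 < v_6 < v_7 < v_8. Listing each simplex with vertices in this order, K has dimension 1 with simplices:

  0-simplices (9): [v_0], [v_1], [v_2], [v_3], [v_4], [v_5], [v_6], [v_7], [v_8]
  1-simplices (12): [v_0,v_1], [v_0,v_2], [v_0,v_3], [v_0,v_4], [v_0,v_5], [v_0,v_6], [v_0,v_7], [v_0,v_8], [v_1,v_8], [v_2,v_3], [v_4,v_5], [v_6,v_7]

Hence C_0 ≅ Z^9, C_1 ≅ Z^12.

Boundary ∂_1: C_1 → C_0 sends each edge [p,q] (with p < q) to q − p.
This gives a 9×12 integer matrix of rank 8; reducing to Smith normal form yields diagonal entries (1,1,1,1,1,1,1,1).

From H_k ≅ ker(∂_k) / im(∂_{k+1}) we obtain:

  H_0: rank C_0 − rank ∂_1 = 9 − 8 = 1, and the invariant factors of ∂_1 are all 1, so H_0 ≅ Z.
  H_1: rank ker ∂_1 − rank ∂_2 = (12 − 8) − 0 = 4, and there is no ∂_2, so H_1 ≅ Z^4.

(K is a triangulation of a wedge of 4 circles.)

H_0 = Z,  H_1 = Z^4.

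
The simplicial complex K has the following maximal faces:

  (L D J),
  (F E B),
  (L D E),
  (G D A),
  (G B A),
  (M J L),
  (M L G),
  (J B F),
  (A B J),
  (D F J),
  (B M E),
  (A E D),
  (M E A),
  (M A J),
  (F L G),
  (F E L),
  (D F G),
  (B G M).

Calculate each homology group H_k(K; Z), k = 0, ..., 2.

H_0 ≅ Z,  H_1 ≅ Z ⊕ Z_2,  H_2 = 0.

Fix the vertex order A < B < D < E < F < G < J < L < M and write every simplex with vertices in increasing order. Then dim K = 2 and the simplices of K are:

  0-simplices (9): A, B, D, E, F, G, J, L, M
  1-simplices (27): AB, AD, AE, AG, AJ, AM, BE, BF, BG, BJ, BM, DE, DF, DG, DJ, DL, EF, EL, EM, FG, FJ, FL, GL, GM, JL, JM, LM
  2-simplices (18): ABG, ABJ, ADE, ADG, AEM, AJM, BEF, BEM, BFJ, BGM, DEL, DFG, DFJ, DJL, EFL, FGL, GLM, JLM

so the chain groups are C_0 ≅ Z^9, C_1 ≅ Z^27, C_2 ≅ Z^18.

Boundary ∂_1: C_1 → C_0 sends each edge [p,q] (with p < q) to q − p. For instance
  ∂GM = M − G.
The resulting 9×27 matrix has rank 8, and its Smith normal form has invariant factors (1,1,1,1,1,1,1,1).

The boundary map ∂_2: C_2 → C_1 acts by ∂[p,q,r] = [q,r] − [p,r] + [p,q]. For instance
  ∂DFJ = FJ − DJ + DF,
  ∂DFG = FG − DG + DF.
The resulting 27×18 matrix has rank 18, and its Smith normal form has invariant factors (1,1,1,1,1,1,1,1,1,1,1,1,1,1,1,1,1,2).

Computing H_k = (kernel of ∂_k) / (image of ∂_{k+1}):

  H_0: rank C_0 − rank ∂_1 = 9 − 8 = 1, and the invariant factors of ∂_1 are all 1, so H_0 = Z.
  H_1: rank ker ∂_1 − rank ∂_2 = (27 − 8) − 18 = 1, and ∂_2 has invariant factor 2 > 1, so H_1 = Z ⊕ Z_2.
  H_2: rank ker ∂_2 − rank ∂_3 = (18 − 18) − 0 = 0, and there is no ∂_3, so H_2 = 0.

As a check, the Euler characteristic is 9 − 27 + 18 = 0, which agrees with 1 − 1 + 0 = 0.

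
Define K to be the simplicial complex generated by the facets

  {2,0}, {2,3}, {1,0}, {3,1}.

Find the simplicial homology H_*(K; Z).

K has 4 vertices, 4 edges.
rank ∂_0 = 0, rank ∂_1 = 3 ⇒ b_0 = 4 − 0 − 3 = 1; all invariant factors of ∂_1 are 1 so no torsion. So H_0 = Z.
rank ∂_1 = 3, rank ∂_2 = 0 ⇒ b_1 = 4 − 3 − 0 = 1. So H_1 = Z.

H_0 = Z,  H_1 = Z.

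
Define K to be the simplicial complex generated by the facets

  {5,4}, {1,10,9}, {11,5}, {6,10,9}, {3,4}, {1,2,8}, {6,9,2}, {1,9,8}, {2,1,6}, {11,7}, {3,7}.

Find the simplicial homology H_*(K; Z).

Fix the vertex order 1 < 2 < 3 < 4 < 5 < 6 < 7 < 8 < 9 < 10 < 11 and write every simplex with vertices in increasing order. Then dim K = 2 and the simplices of K are:

  0-simplices (11): [1], [2], [3], [4], [5], [6], [7], [8], [9], [10], [11]
  1-simplices (17): [1,2], [1,6], [1,8], [1,9], [1,10], [2,6], [2,8], [2,9], [3,4], [3,7], [4,5], [5,11], [6,9], [6,10], [7,11], [8,9], [9,10]
  2-simplices (6): [1,2,6], [1,2,8], [1,8,9], [1,9,10], [2,6,9], [6,9,10]

giving chain groups C_0 ≅ Z^11, C_1 ≅ Z^17, C_2 ≅ Z^6.

∂_1: C_1 → C_0 maps an edge to its endpoints' difference, ∂[p,q] = q − p. For instance
  ∂[5,11] = [11] − [5].
The resulting 11×17 matrix has rank 9, and its Smith normal form has invariant factors (1,1,1,1,1,1,1,1,1).

The boundary map ∂_2: C_2 → C_1 acts by ∂[p,q,r] = [q,r] − [p,r] + [p,q]. For instance
  ∂[1,9,10] = [9,10] − [1,10] + [1,9],
  ∂[1,8,9] = [8,9] − [1,9] + [1,8].
As a 17×6 matrix over Z this has rank 6, with invariant factors (1,1,1,1,1,1).

Reading off H_k = ker ∂_k / im ∂_{k+1}:

  H_0: rank C_0 − rank ∂_1 = 11 − 9 = 2, and the invariant factors of ∂_1 are all 1, so H_0 = Z^2.
  H_1: rank ker ∂_1 − rank ∂_2 = (17 − 9) − 6 = 2, and the invariant factors of ∂_2 are all 1, so H_1 = Z^2.
  H_2: rank ker ∂_2 − rank ∂_3 = (6 − 6) − 0 = 0, and there is no ∂_3, so H_2 = 0.

H_0 ≅ Z^2,  H_1 ≅ Z^2,  H_2 = 0.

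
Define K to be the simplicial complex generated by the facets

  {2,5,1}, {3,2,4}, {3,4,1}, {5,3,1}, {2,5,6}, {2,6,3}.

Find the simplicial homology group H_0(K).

K has 6 vertices, 12 edges, 6 triangles.
rank ∂_0 = 0, rank ∂_1 = 5 ⇒ b_0 = 6 − 0 − 5 = 1; all invariant factors of ∂_1 are 1 so no torsion. So H_0 ≅ Z.

H_0 = Z.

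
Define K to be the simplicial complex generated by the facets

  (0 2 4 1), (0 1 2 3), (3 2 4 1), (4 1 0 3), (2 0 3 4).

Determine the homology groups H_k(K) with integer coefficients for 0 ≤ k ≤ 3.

Order the vertices as 0 < 1 < 2 < 3 < 4. Listing each simplex with vertices in this order, K has dimension 3 with simplices:

  0-simplices (5): [0], [1], [2], [3], [4]
  1-simplices (10): [0,1], [0,2], [0,3], [0,4], [1,2], [1,3], [1,4], [2,3], [2,4], [3,4]
  2-simplices (10): [0,1,2], [0,1,3], [0,1,4], [0,2,3], [0,2,4], [0,3,4], [1,2,3], [1,2,4], [1,3,4], [2,3,4]
  3-simplices (5): [0,1,2,3], [0,1,2,4], [0,1,3,4], [0,2,3,4], [1,2,3,4]

so the chain groups are C_0 ≅ Z^5, C_1 ≅ Z^10, C_2 ≅ Z^10, C_3 ≅ Z^5.

Boundary ∂_1: C_1 → C_0 sends each edge [p,q] (with p < q) to q − p. For instance
  ∂[3,4] = [4] − [3].
As a 5×10 matrix over Z this has rank 4, with invariant factors (1,1,1,1).

Boundary ∂_2: C_2 → C_1 maps a triangle to the signed sum of its edges. For instance
  ∂[1,2,3] = [2,3] − [1,3] + [1,2],
  ∂[0,1,2] = [1,2] − [0,2] + [0,1].
The resulting 10×10 matrix has rank 6, and its Smith normal form has invariant factors (1,1,1,1,1,1).

The boundary map ∂_3: C_3 → C_2 sends each 3-simplex σ to the alternating sum Σ_i (−1)^i (σ with its i-th vertex removed). For instance
  ∂[0,1,2,4] = [1,2,4] − [0,2,4] + [0,1,4] − [0,1,2],
  ∂[1,2,3,4] = [2,3,4] − [1,3,4] + [1,2,4] − [1,2,3].
The resulting 10×5 matrix has rank 4, and its Smith normal form has invariant factors (1,1,1,1).

Now H_k = ker ∂_k / im ∂_{k+1}, so:

  H_0: rank C_0 − rank ∂_1 = 5 − 4 = 1, and the invariant factors of ∂_1 are all 1, so H_0 = Z.
  H_1: rank ker ∂_1 − rank ∂_2 = (10 − 4) − 6 = 0, and the invariant factors of ∂_2 are all 1, so H_1 = 0.
  H_2: rank ker ∂_2 − rank ∂_3 = (10 − 6) − 4 = 0, and the invariant factors of ∂_3 are all 1, so H_2 = 0.
  H_3: rank ker ∂_3 − rank ∂_4 = (5 − 4) − 0 = 1, and there is no ∂_4, so H_3 = Z.

H_0 = Z,  H_1 = 0,  H_2 = 0,  H_3 = Z.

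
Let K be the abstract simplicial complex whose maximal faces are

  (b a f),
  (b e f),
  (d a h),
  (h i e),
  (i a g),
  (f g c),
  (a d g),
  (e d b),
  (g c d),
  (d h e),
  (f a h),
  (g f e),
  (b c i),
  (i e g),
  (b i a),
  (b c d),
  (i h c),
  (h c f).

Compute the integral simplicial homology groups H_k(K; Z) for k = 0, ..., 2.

Fix the vertex order a < b < c < d < e < f < g < h < i and write every simplex with vertices in increasing order. Then dim K = 2 and the simplices of K are:

  0-simplices (9): a, b, c, d, e, f, g, h, i
  1-simplices (27): ab, ad, af, ag, ah, ai, bc, bd, be, bf, bi, cd, cf, cg, ch, ci, de, dg, dh, ef, eg, eh, ei, fg, fh, gi, hi
  2-simplices (18): abf, abi, adg, adh, afh, agi, bcd, bci, bde, bef, cdg, cfg, cfh, chi, deh, efg, egi, ehi

Hence C_0 ≅ Z^9, C_1 ≅ Z^27, C_2 ≅ Z^18.

Boundary ∂_1: C_1 → C_0 maps an edge to its endpoints' difference, ∂[p,q] = q − p. For instance
  ∂fh = h − f.
The 9×27 boundary matrix has rank 8 and Smith normal form diag(1,1,1,1,1,1,1,1).

∂_2: C_2 → C_1 sends each 2-simplex [p,q,r] to [q,r] − [p,r] + [p,q]. For instance
  ∂abf = bf − af + ab,
  ∂efg = fg − eg + ef.
This gives a 27×18 integer matrix of rank 17; reducing to Smith normal form yields diagonal entries (1,1,1,1,1,1,1,1,1,1,1,1,1,1,1,1,1).

Now H_k = ker ∂_k / im ∂_{k+1}, so:

  H_0: rank C_0 − rank ∂_1 = 9 − 8 = 1, and the invariant factors of ∂_1 are all 1, so H_0 = Z.
  H_1: rank ker ∂_1 − rank ∂_2 = (27 − 8) − 17 = 2, and the invariant factors of ∂_2 are all 1, so H_1 = Z^2.
  H_2: rank ker ∂_2 − rank ∂_3 = (18 − 17) − 0 = 1, and there is no ∂_3, so H_2 = Z.

H_0 = Z,  H_1 = Z^2,  H_2 = Z.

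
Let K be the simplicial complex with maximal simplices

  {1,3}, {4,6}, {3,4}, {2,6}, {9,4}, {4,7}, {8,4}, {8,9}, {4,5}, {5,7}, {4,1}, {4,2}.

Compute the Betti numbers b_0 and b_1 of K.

We work with the vertex ordering 1 < 2 < 3 < 4 < 5 < 6 < 7 < 8 < 9. The simplices of K, each written with vertices in increasing order, are:

  0-simplices (9): [1], [2], [3], [4], [5], [6], [7], [8], [9]
  1-simplices (12): [1,3], [1,4], [2,4], [2,6], [3,4], [4,5], [4,6], [4,7], [4,8], [4,9], [5,7], [8,9]

so the chain groups are C_0 ≅ Z^9, C_1 ≅ Z^12.

∂_1: C_1 → C_0 sends each edge [p,q] (with p < q) to q − p. For instance
  ∂[4,5] = [5] − [4].
The 9×12 boundary matrix has rank 8 and Smith normal form diag(1,1,1,1,1,1,1,1).

From H_k ≅ ker(∂_k) / im(∂_{k+1}) we obtain:

  H_0: rank C_0 − rank ∂_1 = 9 − 8 = 1, and the invariant factors of ∂_1 are all 1, so H_0 = Z.
  H_1: rank ker ∂_1 − rank ∂_2 = (12 − 8) − 0 = 4, and there is no ∂_2, so H_1 = Z^4.

As a check, the Euler characteristic is 9 − 12 = -3, which agrees with 1 − 4 = -3.
(K is a triangulation of a wedge of 4 circles.)

Hence the Betti numbers are b_0 = 1, b_1 = 4.

b_0 = 1, b_1 = 4.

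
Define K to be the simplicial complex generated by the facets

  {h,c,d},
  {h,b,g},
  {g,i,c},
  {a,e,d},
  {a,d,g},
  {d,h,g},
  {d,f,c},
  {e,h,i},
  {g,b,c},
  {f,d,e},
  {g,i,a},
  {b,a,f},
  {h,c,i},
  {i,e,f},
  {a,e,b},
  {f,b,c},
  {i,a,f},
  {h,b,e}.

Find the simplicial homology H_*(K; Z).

H_0 ≅ Z,  H_1 ≅ Z ⊕ Z/2Z,  H_2 = 0.

Order the vertices as a < b < c < d < e < f < g < h < i. Listing each simplex with vertices in this order, K has dimension 2 with simplices:

  0-simplices (9): a, b, c, d, e, f, g, h, i
  1-simplices (27): ab, ad, ae, af, ag, ai, bc, be, bf, bg, bh, cd, cf, cg, ch, ci, de, df, dg, dh, ef, eh, ei, fi, gh, gi, hi
  2-simplices (18): abe, abf, ade, adg, afi, agi, bcf, bcg, beh, bgh, cdf, cdh, cgi, chi, def, dgh, efi, ehi

giving chain groups C_0 ≅ Z^9, C_1 ≅ Z^27, C_2 ≅ Z^18.

The boundary map ∂_1: C_1 → C_0 maps an edge to its endpoints' difference, ∂[p,q] = q − p. For instance
  ∂bc = c − b.
The 9×27 boundary matrix has rank 8 and Smith normal form diag(1,1,1,1,1,1,1,1).

∂_2: C_2 → C_1 maps a triangle to the signed sum of its edges. For instance
  ∂afi = fi − ai + af,
  ∂bcf = cf − bf + bc.
The resulting 27×18 matrix has rank 18, and its Smith normal form has invariant factors (1,1,1,1,1,1,1,1,1,1,1,1,1,1,1,1,1,2).

Computing H_k = (kernel of ∂_k) / (image of ∂_{k+1}):

  H_0: rank C_0 − rank ∂_1 = 9 − 8 = 1, and the invariant factors of ∂_1 are all 1, so H_0 ≅ Z.
  H_1: rank ker ∂_1 − rank ∂_2 = (27 − 8) − 18 = 1, and ∂_2 has invariant factor 2 > 1, so H_1 ≅ Z ⊕ Z/2Z.
  H_2: rank ker ∂_2 − rank ∂_3 = (18 − 18) − 0 = 0, and there is no ∂_3, so H_2 ≅ 0.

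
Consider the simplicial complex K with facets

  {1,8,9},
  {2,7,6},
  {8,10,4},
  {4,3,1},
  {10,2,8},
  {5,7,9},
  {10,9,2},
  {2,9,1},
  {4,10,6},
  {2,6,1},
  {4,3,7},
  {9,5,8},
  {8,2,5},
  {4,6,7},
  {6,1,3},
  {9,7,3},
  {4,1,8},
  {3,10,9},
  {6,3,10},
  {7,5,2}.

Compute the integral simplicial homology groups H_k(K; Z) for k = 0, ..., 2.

Take the total order 1 < 2 < 3 < 4 < 5 < 6 < 7 < 8 < 9 < 10 on the vertex set. Then K (dimension 2) consists of the simplices:

  0-simplices (10): [1], [2], [3], [4], [5], [6], [7], [8], [9], [10]
  1-simplices (30): (30 of them)
  2-simplices (20): (20 of them)

giving chain groups C_0 ≅ Z^10, C_1 ≅ Z^30, C_2 ≅ Z^20.

Boundary ∂_1: C_1 → C_0 maps an edge to its endpoints' difference, ∂[p,q] = q − p.
The 10×30 boundary matrix has rank 9 and Smith normal form diag(1,1,1,1,1,1,1,1,1).

The boundary map ∂_2: C_2 → C_1 sends each 2-simplex [p,q,r] to [q,r] − [p,r] + [p,q]. For instance
  ∂[5,8,9] = [8,9] − [5,9] + [5,8],
  ∂[1,3,6] = [3,6] − [1,6] + [1,3].
This gives a 30×20 integer matrix of rank 20; reducing to Smith normal form yields diagonal entries (1,1,1,1,1,1,1,1,1,1,1,1,1,1,1,1,1,1,1,2).

Computing H_k = (kernel of ∂_k) / (image of ∂_{k+1}):

  H_0: rank C_0 − rank ∂_1 = 10 − 9 = 1, and the invariant factors of ∂_1 are all 1, so H_0 = Z.
  H_1: rank ker ∂_1 − rank ∂_2 = (30 − 9) − 20 = 1, and ∂_2 has invariant factor 2 > 1, so H_1 = Z ⊕ Z/2Z.
  H_2: rank ker ∂_2 − rank ∂_3 = (20 − 20) − 0 = 0, and there is no ∂_3, so H_2 = 0.

(K is a triangulation of the Klein bottle.)

H_0 ≅ Z,  H_1 ≅ Z ⊕ Z/2Z,  H_2 = 0.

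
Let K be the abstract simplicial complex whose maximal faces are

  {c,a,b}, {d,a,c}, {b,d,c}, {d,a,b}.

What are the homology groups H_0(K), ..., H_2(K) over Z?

Fix the vertex order a < b < c < d and write every simplex with vertices in increasing order. Then dim K = 2 and the simplices of K are:

  0-simplices (4): a, b, c, d
  1-simplices (6): ab, ac, ad, bc, bd, cd
  2-simplices (4): abc, abd, acd, bcd

giving chain groups C_0 ≅ Z^4, C_1 ≅ Z^6, C_2 ≅ Z^4.

The boundary map ∂_1: C_1 → C_0 maps an edge to its endpoints' difference, ∂[p,q] = q − p. For instance
  ∂bc = c − b.
As a 4×6 matrix over Z this has rank 3, with invariant factors (1,1,1).

∂_2: C_2 → C_1 acts by ∂[p,q,r] = [q,r] − [p,r] + [p,q]. For instance
  ∂bcd = cd − bd + bc,
  ∂acd = cd − ad + ac.
This gives a 6×4 integer matrix of rank 3; reducing to Smith normal form yields diagonal entries (1,1,1).

Reading off H_k = ker ∂_k / im ∂_{k+1}:

  H_0: rank C_0 − rank ∂_1 = 4 − 3 = 1, and the invariant factors of ∂_1 are all 1, so H_0 ≅ Z.
  H_1: rank ker ∂_1 − rank ∂_2 = (6 − 3) − 3 = 0, and the invariant factors of ∂_2 are all 1, so H_1 ≅ 0.
  H_2: rank ker ∂_2 − rank ∂_3 = (4 − 3) − 0 = 1, and there is no ∂_3, so H_2 ≅ Z.

(K is a triangulation of the 2-sphere S^2.)

H_0 = Z,  H_1 = 0,  H_2 = Z.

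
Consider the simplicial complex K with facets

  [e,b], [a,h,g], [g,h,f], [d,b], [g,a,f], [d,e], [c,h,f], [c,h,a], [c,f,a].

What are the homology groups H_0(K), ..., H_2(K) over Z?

H_0 = Z^2,  H_1 = Z,  H_2 = Z.

Take the total order a < b < c < d < e < f < g < h on the vertex set. Then K (dimension 2) consists of the simplices:

  0-simplices (8): a, b, c, d, e, f, g, h
  1-simplices (12): ac, af, ag, ah, bd, be, cf, ch, de, fg, fh, gh
  2-simplices (6): acf, ach, afg, agh, cfh, fgh

so the chain groups are C_0 ≅ Z^8, C_1 ≅ Z^12, C_2 ≅ Z^6.

∂_1: C_1 → C_0 maps an edge to its endpoints' difference, ∂[p,q] = q − p.
As a 8×12 matrix over Z this has rank 6, with invariant factors (1,1,1,1,1,1).

The boundary map ∂_2: C_2 → C_1 acts by ∂[p,q,r] = [q,r] − [p,r] + [p,q]. For instance
  ∂ach = ch − ah + ac,
  ∂afg = fg − ag + af.
As a 12×6 matrix over Z this has rank 5, with invariant factors (1,1,1,1,1).

Computing H_k = (kernel of ∂_k) / (image of ∂_{k+1}):

  H_0: rank C_0 − rank ∂_1 = 8 − 6 = 2, and the invariant factors of ∂_1 are all 1, so H_0 = Z^2.
  H_1: rank ker ∂_1 − rank ∂_2 = (12 − 6) − 5 = 1, and the invariant factors of ∂_2 are all 1, so H_1 = Z.
  H_2: rank ker ∂_2 − rank ∂_3 = (6 − 5) − 0 = 1, and there is no ∂_3, so H_2 = Z.

(K is a triangulation of the disjoint union of the 2-sphere S^2 and the circle S^1.)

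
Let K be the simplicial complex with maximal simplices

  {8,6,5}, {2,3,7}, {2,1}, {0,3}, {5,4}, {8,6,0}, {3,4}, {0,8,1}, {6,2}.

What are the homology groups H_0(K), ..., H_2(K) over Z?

H_0 ≅ Z,  H_1 ≅ Z^3,  H_2 = 0.

K has 9 vertices, 15 edges, 4 triangles.
rank ∂_0 = 0, rank ∂_1 = 8 ⇒ b_0 = 9 − 0 − 8 = 1; all invariant factors of ∂_1 are 1 so no torsion. So H_0 = Z.
rank ∂_1 = 8, rank ∂_2 = 4 ⇒ b_1 = 15 − 8 − 4 = 3; all invariant factors of ∂_2 are 1 so no torsion. So H_1 = Z^3.
rank ∂_2 = 4, rank ∂_3 = 0 ⇒ b_2 = 4 − 4 − 0 = 0. So H_2 = 0.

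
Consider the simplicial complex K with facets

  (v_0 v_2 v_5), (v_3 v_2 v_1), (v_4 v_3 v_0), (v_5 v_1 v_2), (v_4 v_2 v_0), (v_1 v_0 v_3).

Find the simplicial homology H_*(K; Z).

We work with the vertex ordering v_0 < v_1 < v_2 < v_3 < v_4 < v_5. The simplices of K, each written with vertices in increasing order, are:

  0-simplices (6): [v_0], [v_1], [v_2], [v_3], [v_4], [v_5]
  1-simplices (12): [v_0,v_1], [v_0,v_2], [v_0,v_3], [v_0,v_4], [v_0,v_5], [v_1,v_2], [v_1,v_3], [v_1,v_5], [v_2,v_3], [v_2,v_4], [v_2,v_5], [v_3,v_4]
  2-simplices (6): [v_0,v_1,v_3], [v_0,v_2,v_4], [v_0,v_2,v_5], [v_0,v_3,v_4], [v_1,v_2,v_3], [v_1,v_2,v_5]

so the chain groups are C_0 ≅ Z^6, C_1 ≅ Z^12, C_2 ≅ Z^6.

∂_1: C_1 → C_0 sends each edge [p,q] (with p < q) to q − p.
The 6×12 boundary matrix has rank 5 and Smith normal form diag(1,1,1,1,1).

The boundary map ∂_2: C_2 → C_1 maps a triangle to the signed sum of its edges. For instance
  ∂[v_1,v_2,v_3] = [v_2,v_3] − [v_1,v_3] + [v_1,v_2],
  ∂[v_0,v_2,v_5] = [v_2,v_5] − [v_0,v_5] + [v_0,v_2].
The resulting 12×6 matrix has rank 6, and its Smith normal form has invariant factors (1,1,1,1,1,1).

Computing H_k = (kernel of ∂_k) / (image of ∂_{k+1}):

  H_0: rank C_0 − rank ∂_1 = 6 − 5 = 1, and the invariant factors of ∂_1 are all 1, so H_0 ≅ Z.
  H_1: rank ker ∂_1 − rank ∂_2 = (12 − 5) − 6 = 1, and the invariant factors of ∂_2 are all 1, so H_1 ≅ Z.
  H_2: rank ker ∂_2 − rank ∂_3 = (6 − 6) − 0 = 0, and there is no ∂_3, so H_2 ≅ 0.

H_0 = Z,  H_1 = Z,  H_2 = 0.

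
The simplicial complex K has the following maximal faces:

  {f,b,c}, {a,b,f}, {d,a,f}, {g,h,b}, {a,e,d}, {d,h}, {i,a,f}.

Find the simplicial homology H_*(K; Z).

H_0 ≅ Z,  H_1 ≅ Z,  H_2 = 0.

Order the vertices as a < b < c < d < e < f < g < h < i. Listing each simplex with vertices in this order, K has dimension 2 with simplices:

  0-simplices (9): a, b, c, d, e, f, g, h, i
  1-simplices (15): ab, ad, ae, af, ai, bc, bf, bg, bh, cf, de, df, dh, fi, gh
  2-simplices (6): abf, ade, adf, afi, bcf, bgh

so the chain groups are C_0 ≅ Z^9, C_1 ≅ Z^15, C_2 ≅ Z^6.

Boundary ∂_1: C_1 → C_0 maps an edge to its endpoints' difference, ∂[p,q] = q − p.
The 9×15 boundary matrix has rank 8 and Smith normal form diag(1,1,1,1,1,1,1,1).

The boundary map ∂_2: C_2 → C_1 sends each 2-simplex [p,q,r] to [q,r] − [p,r] + [p,q]. For instance
  ∂bgh = gh − bh + bg,
  ∂ade = de − ae + ad.
The resulting 15×6 matrix has rank 6, and its Smith normal form has invariant factors (1,1,1,1,1,1).

Computing H_k = (kernel of ∂_k) / (image of ∂_{k+1}):

  H_0: rank C_0 − rank ∂_1 = 9 − 8 = 1, and the invariant factors of ∂_1 are all 1, so H_0 = Z.
  H_1: rank ker ∂_1 − rank ∂_2 = (15 − 8) − 6 = 1, and the invariant factors of ∂_2 are all 1, so H_1 = Z.
  H_2: rank ker ∂_2 − rank ∂_3 = (6 − 6) − 0 = 0, and there is no ∂_3, so H_2 = 0.

As a check, the Euler characteristic is 9 − 15 + 6 = 0, which agrees with 1 − 1 + 0 = 0.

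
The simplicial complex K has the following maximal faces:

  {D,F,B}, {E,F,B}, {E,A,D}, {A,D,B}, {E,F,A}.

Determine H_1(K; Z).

H_1 ≅ Z.

We work with the vertex ordering A < B < D < E < F. The simplices of K, each written with vertices in increasing order, are:

  0-simplices (5): A, B, D, E, F
  1-simplices (10): AB, AD, AE, AF, BD, BE, BF, DE, DF, EF
  2-simplices (5): ABD, ADE, AEF, BDF, BEF

Hence C_0 ≅ Z^5, C_1 ≅ Z^10, C_2 ≅ Z^5.

∂_1: C_1 → C_0 sends each edge [p,q] (with p < q) to q − p. For instance
  ∂BD = D − B.
As a 5×10 matrix over Z this has rank 4, with invariant factors (1,1,1,1).

∂_2: C_2 → C_1 acts by ∂[p,q,r] = [q,r] − [p,r] + [p,q]. For instance
  ∂BEF = EF − BF + BE,
  ∂AEF = EF − AF + AE.
The 10×5 boundary matrix has rank 5 and Smith normal form diag(1,1,1,1,1).

Now H_k = ker ∂_k / im ∂_{k+1}, so:

  H_1: rank ker ∂_1 − rank ∂_2 = (10 − 4) − 5 = 1, and the invariant factors of ∂_2 are all 1, so H_1 ≅ Z.

(K is a triangulation of the Möbius band.)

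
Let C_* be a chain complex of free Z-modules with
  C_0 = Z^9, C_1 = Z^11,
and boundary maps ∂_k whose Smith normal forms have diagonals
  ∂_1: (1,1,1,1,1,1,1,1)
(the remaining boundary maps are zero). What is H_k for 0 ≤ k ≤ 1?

H_0 ≅ Z,  H_1 ≅ Z^3.

H_0: b_0 = 9 − 0 − 8 = 1; torsion from ∂_1 factors > 1: none. So H_0 ≅ Z.
H_1: b_1 = 11 − 8 − 0 = 3; torsion from ∂_2 factors > 1: none. So H_1 ≅ Z^3.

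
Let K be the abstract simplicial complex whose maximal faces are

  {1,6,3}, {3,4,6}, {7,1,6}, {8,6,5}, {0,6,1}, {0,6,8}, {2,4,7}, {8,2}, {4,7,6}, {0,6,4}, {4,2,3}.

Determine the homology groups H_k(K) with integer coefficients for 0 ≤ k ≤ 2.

H_0 = Z,  H_1 = Z,  H_2 = 0.

We work with the vertex ordering 0 < 1 < 2 < 3 < 4 < 5 < 6 < 7 < 8. The simplices of K, each written with vertices in increasing order, are:

  0-simplices (9): [0], [1], [2], [3], [4], [5], [6], [7], [8]
  1-simplices (19): [0,1], [0,4], [0,6], [0,8], [1,3], [1,6], [1,7], [2,3], [2,4], [2,7], [2,8], [3,4], [3,6], [4,6], [4,7], [5,6], [5,8], [6,7], [6,8]
  2-simplices (10): [0,1,6], [0,4,6], [0,6,8], [1,3,6], [1,6,7], [2,3,4], [2,4,7], [3,4,6], [4,6,7], [5,6,8]

giving chain groups C_0 ≅ Z^9, C_1 ≅ Z^19, C_2 ≅ Z^10.

∂_1: C_1 → C_0 maps an edge to its endpoints' difference, ∂[p,q] = q − p.
The 9×19 boundary matrix has rank 8 and Smith normal form diag(1,1,1,1,1,1,1,1).

Boundary ∂_2: C_2 → C_1 maps a triangle to the signed sum of its edges. For instance
  ∂[0,1,6] = [1,6] − [0,6] + [0,1],
  ∂[0,4,6] = [4,6] − [0,6] + [0,4].
The 19×10 boundary matrix has rank 10 and Smith normal form diag(1,1,1,1,1,1,1,1,1,1).

From H_k ≅ ker(∂_k) / im(∂_{k+1}) we obtain:

  H_0: rank C_0 − rank ∂_1 = 9 − 8 = 1, and the invariant factors of ∂_1 are all 1, so H_0 = Z.
  H_1: rank ker ∂_1 − rank ∂_2 = (19 − 8) − 10 = 1, and the invariant factors of ∂_2 are all 1, so H_1 = Z.
  H_2: rank ker ∂_2 − rank ∂_3 = (10 − 10) − 0 = 0, and there is no ∂_3, so H_2 = 0.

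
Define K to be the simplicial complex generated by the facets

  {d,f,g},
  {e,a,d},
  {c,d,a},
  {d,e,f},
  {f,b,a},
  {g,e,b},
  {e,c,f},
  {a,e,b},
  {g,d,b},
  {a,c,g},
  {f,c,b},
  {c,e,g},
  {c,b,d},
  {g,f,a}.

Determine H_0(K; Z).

We work with the vertex ordering a < b < c < d < e < f < g. The simplices of K, each written with vertices in increasing order, are:

  0-simplices (7): a, b, c, d, e, f, g
  1-simplices (21): ab, ac, ad, ae, af, ag, bc, bd, be, bf, bg, cd, ce, cf, cg, de, df, dg, ef, eg, fg
  2-simplices (14): abe, abf, acd, acg, ade, afg, bcd, bcf, bdg, beg, cef, ceg, def, dfg

so the chain groups are C_0 ≅ Z^7, C_1 ≅ Z^21, C_2 ≅ Z^14.

∂_1: C_1 → C_0 sends each edge [p,q] (with p < q) to q − p. For instance
  ∂af = f − a.
The resulting 7×21 matrix has rank 6, and its Smith normal form has invariant factors (1,1,1,1,1,1).

The boundary map ∂_2: C_2 → C_1 acts by ∂[p,q,r] = [q,r] − [p,r] + [p,q]. For instance
  ∂ade = de − ae + ad,
  ∂dfg = fg − dg + df.
This gives a 21×14 integer matrix of rank 13; reducing to Smith normal form yields diagonal entries (1,1,1,1,1,1,1,1,1,1,1,1,1).

Reading off H_k = ker ∂_k / im ∂_{k+1}:

  H_0: rank C_0 − rank ∂_1 = 7 − 6 = 1, and the invariant factors of ∂_1 are all 1, so H_0 = Z.

H_0 = Z.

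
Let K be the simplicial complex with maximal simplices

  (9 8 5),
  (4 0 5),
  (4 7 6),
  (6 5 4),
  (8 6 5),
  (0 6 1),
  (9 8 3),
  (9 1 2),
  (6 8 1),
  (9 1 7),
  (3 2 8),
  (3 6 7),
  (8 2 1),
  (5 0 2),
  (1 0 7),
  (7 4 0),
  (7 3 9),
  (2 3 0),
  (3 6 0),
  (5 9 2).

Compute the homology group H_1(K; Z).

H_1 = Z ⊕ Z_2.

We work with the vertex ordering 0 < 1 < 2 < 3 < 4 < 5 < 6 < 7 < 8 < 9. The simplices of K, each written with vertices in increasing order, are:

  0-simplices (10): [0], [1], [2], [3], [4], [5], [6], [7], [8], [9]
  1-simplices (30): (30 of them)
  2-simplices (20): (20 of them)

so the chain groups are C_0 ≅ Z^10, C_1 ≅ Z^30, C_2 ≅ Z^20.

The boundary map ∂_1: C_1 → C_0 maps an edge to its endpoints' difference, ∂[p,q] = q − p.
The resulting 10×30 matrix has rank 9, and its Smith normal form has invariant factors (1,1,1,1,1,1,1,1,1).

The boundary map ∂_2: C_2 → C_1 sends each 2-simplex [p,q,r] to [q,r] − [p,r] + [p,q]. For instance
  ∂[1,6,8] = [6,8] − [1,8] + [1,6],
  ∂[0,3,6] = [3,6] − [0,6] + [0,3].
As a 30×20 matrix over Z this has rank 20, with invariant factors (1,1,1,1,1,1,1,1,1,1,1,1,1,1,1,1,1,1,1,2).

Computing H_k = (kernel of ∂_k) / (image of ∂_{k+1}):

  H_1: rank ker ∂_1 − rank ∂_2 = (30 − 9) − 20 = 1, and ∂_2 has invariant factor 2 > 1, so H_1 ≅ Z ⊕ Z_2.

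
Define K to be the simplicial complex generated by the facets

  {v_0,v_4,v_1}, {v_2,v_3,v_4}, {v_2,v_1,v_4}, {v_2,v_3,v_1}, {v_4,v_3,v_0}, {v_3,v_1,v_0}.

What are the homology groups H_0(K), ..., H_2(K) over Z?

H_0 ≅ Z,  H_1 = 0,  H_2 ≅ Z.

We work with the vertex ordering v_0 < v_1 < v_2 < v_3 < v_4. The simplices of K, each written with vertices in increasing order, are:

  0-simplices (5): [v_0], [v_1], [v_2], [v_3], [v_4]
  1-simplices (9): [v_0,v_1], [v_0,v_3], [v_0,v_4], [v_1,v_2], [v_1,v_3], [v_1,v_4], [v_2,v_3], [v_2,v_4], [v_3,v_4]
  2-simplices (6): [v_0,v_1,v_3], [v_0,v_1,v_4], [v_0,v_3,v_4], [v_1,v_2,v_3], [v_1,v_2,v_4], [v_2,v_3,v_4]

Hence C_0 ≅ Z^5, C_1 ≅ Z^9, C_2 ≅ Z^6.

The boundary map ∂_1: C_1 → C_0 maps an edge to its endpoints' difference, ∂[p,q] = q − p.
The resulting 5×9 matrix has rank 4, and its Smith normal form has invariant factors (1,1,1,1).

∂_2: C_2 → C_1 acts by ∂[p,q,r] = [q,r] − [p,r] + [p,q]. For instance
  ∂[v_0,v_1,v_3] = [v_1,v_3] − [v_0,v_3] + [v_0,v_1],
  ∂[v_1,v_2,v_4] = [v_2,v_4] − [v_1,v_4] + [v_1,v_2].
As a 9×6 matrix over Z this has rank 5, with invariant factors (1,1,1,1,1).

Computing H_k = (kernel of ∂_k) / (image of ∂_{k+1}):

  H_0: rank C_0 − rank ∂_1 = 5 − 4 = 1, and the invariant factors of ∂_1 are all 1, so H_0 ≅ Z.
  H_1: rank ker ∂_1 − rank ∂_2 = (9 − 4) − 5 = 0, and the invariant factors of ∂_2 are all 1, so H_1 ≅ 0.
  H_2: rank ker ∂_2 − rank ∂_3 = (6 − 5) − 0 = 1, and there is no ∂_3, so H_2 ≅ Z.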